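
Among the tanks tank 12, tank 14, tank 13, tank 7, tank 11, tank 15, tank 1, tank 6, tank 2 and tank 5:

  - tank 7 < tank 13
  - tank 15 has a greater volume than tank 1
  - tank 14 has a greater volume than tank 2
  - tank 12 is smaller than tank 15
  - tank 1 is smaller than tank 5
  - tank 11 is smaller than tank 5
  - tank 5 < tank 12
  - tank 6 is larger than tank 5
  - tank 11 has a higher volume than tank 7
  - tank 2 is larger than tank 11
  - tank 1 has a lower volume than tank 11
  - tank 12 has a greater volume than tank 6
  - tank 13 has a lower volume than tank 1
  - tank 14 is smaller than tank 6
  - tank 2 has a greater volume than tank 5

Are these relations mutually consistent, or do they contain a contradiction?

consistent

The single ordering tank 7 < tank 13 < tank 1 < tank 11 < tank 5 < tank 2 < tank 14 < tank 6 < tank 12 < tank 15 satisfies every listed relation, so no contradiction arises.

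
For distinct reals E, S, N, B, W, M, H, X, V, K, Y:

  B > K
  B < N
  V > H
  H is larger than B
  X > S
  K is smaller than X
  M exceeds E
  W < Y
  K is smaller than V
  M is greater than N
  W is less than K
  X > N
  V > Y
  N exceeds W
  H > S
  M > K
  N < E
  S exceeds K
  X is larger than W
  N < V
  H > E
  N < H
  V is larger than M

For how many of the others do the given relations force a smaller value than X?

5

Directly below X: W, K, S, N.
One step further: B (5 so far).
No other element is forced below X by the given relations, so the count is 5.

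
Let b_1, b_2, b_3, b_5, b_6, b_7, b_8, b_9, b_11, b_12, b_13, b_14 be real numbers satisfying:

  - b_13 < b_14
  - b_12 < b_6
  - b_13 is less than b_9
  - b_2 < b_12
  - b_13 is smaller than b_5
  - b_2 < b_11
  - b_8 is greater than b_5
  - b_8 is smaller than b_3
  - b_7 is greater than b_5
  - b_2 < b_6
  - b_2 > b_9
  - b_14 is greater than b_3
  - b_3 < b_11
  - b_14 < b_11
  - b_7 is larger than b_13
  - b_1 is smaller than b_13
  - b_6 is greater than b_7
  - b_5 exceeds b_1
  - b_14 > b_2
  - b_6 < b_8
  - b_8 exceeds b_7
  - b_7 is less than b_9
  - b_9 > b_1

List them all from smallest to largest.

The consecutive links are each given: b_1 < b_13; b_13 < b_5; b_5 < b_7; b_7 < b_9; b_9 < b_2; b_2 < b_12; b_12 < b_6; b_6 < b_8; b_8 < b_3; b_3 < b_14; b_14 < b_11.

b_1 < b_13 < b_5 < b_7 < b_9 < b_2 < b_12 < b_6 < b_8 < b_3 < b_14 < b_11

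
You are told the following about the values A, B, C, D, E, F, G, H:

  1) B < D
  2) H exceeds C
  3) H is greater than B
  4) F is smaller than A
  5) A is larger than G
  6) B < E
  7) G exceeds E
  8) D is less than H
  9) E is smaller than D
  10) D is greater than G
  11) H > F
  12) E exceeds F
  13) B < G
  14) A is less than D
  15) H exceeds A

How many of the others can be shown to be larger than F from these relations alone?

Directly above F: E, A, H.
One step further: G, D (5 so far).
Nothing else is reachable above F; 5 in all.

5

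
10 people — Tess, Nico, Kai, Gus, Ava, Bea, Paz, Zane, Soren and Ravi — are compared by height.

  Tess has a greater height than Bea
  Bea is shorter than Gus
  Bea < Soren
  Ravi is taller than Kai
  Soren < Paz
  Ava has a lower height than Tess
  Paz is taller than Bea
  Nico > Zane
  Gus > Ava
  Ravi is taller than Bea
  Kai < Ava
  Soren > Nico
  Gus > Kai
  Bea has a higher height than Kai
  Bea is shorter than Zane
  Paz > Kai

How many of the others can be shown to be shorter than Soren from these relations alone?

Directly below Soren: Bea, Nico.
One step further: Kai, Zane (4 so far).
Nothing else is reachable below Soren; 4 in all.

4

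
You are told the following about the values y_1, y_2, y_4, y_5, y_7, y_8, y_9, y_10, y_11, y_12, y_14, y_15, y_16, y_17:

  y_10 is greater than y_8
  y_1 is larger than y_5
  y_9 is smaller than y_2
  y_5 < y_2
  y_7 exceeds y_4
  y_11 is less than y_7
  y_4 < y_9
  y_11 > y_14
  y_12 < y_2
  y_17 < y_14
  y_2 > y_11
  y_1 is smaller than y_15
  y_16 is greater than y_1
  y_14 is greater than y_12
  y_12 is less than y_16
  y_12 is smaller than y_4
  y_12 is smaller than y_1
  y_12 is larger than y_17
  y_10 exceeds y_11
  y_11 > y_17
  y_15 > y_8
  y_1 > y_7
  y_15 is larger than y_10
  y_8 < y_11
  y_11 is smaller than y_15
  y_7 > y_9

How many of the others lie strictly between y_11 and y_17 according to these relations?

2

The relations place y_17 below y_11. An element lies strictly between them when it is forced above y_17 and also forced below y_11.
Above y_17: {y_12, y_14, y_4, y_9, y_2, y_7, y_1, y_16, y_10, y_15}. Below y_11: {y_8, y_12, y_14}.
Intersection: {y_12, y_14} — 2.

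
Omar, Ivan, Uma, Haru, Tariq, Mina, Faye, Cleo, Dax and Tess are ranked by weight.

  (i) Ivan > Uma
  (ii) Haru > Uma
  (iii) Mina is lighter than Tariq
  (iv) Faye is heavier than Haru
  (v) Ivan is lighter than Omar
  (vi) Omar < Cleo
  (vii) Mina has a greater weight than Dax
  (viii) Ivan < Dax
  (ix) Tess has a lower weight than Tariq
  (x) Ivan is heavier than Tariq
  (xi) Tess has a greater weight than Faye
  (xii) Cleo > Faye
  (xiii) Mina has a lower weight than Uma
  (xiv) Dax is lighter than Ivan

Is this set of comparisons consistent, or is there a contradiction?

We have Ivan < Dax stated directly, yet also Dax < Mina < Uma < Haru < Faye < Tess < Tariq < Ivan by chaining the others — so Dax < Ivan. Contradiction.

inconsistent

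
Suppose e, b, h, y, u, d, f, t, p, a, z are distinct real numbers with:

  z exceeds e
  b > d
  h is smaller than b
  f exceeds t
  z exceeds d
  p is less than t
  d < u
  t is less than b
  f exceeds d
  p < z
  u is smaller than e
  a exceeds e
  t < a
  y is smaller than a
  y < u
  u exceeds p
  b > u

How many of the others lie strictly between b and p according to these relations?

2

The relations place p below b. An element lies strictly between them when it is forced above p and also forced below b.
Above p: {u, e, t, a, f, z}. Below b: {y, d, h, u, t}.
Intersection: {u, t} — 2.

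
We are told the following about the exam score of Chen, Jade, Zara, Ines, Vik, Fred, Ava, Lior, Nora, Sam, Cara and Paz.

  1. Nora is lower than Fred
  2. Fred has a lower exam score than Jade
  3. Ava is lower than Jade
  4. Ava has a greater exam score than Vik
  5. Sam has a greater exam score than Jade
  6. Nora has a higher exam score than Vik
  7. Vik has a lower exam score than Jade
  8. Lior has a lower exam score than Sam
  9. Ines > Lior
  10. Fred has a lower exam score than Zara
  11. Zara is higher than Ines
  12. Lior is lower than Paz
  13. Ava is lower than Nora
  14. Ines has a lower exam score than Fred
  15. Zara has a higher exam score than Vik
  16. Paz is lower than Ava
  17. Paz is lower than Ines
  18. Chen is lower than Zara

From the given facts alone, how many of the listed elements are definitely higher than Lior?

Directly above Lior: Paz, Ines, Sam.
One step further: Ava, Fred, Zara (6 so far).
One step further: Nora, Jade (8 so far).
No other element is forced above Lior by the given relations, so the count is 8.

8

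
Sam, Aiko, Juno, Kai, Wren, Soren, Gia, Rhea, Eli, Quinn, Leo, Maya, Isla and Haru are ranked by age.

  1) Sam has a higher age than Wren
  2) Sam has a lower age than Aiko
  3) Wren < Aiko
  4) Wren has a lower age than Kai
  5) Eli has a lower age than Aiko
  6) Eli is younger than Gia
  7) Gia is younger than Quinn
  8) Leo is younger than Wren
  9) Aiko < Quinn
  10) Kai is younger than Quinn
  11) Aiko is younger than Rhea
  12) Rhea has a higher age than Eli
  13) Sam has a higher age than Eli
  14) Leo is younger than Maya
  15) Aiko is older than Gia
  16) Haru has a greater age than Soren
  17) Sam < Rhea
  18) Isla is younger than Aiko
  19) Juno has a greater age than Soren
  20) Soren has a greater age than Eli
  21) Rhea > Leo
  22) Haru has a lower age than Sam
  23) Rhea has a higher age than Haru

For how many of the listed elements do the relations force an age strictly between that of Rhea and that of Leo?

3

The relations place Leo below Rhea. An element lies strictly between them when it is forced above Leo and also forced below Rhea.
Above Leo: {Wren, Kai, Sam, Maya, Aiko, Quinn}. Below Rhea: {Eli, Wren, Soren, Gia, Haru, Isla, Sam, Aiko}.
Intersection: {Wren, Sam, Aiko} — 3.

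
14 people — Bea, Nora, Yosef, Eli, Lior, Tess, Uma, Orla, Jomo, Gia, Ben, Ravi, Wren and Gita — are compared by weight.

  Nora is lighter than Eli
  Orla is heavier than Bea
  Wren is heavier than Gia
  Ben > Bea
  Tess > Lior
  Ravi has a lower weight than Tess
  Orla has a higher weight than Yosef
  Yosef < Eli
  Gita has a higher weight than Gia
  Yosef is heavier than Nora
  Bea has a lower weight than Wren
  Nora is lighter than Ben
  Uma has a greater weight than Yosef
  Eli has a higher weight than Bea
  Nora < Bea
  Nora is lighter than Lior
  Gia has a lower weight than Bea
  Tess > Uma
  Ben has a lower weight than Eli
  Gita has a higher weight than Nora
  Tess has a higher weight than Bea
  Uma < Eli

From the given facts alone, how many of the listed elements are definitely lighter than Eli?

6

Directly below Eli: Nora, Bea, Yosef, Uma, Ben.
One step further: Gia (6 so far).
Nothing else is reachable below Eli; 6 in all.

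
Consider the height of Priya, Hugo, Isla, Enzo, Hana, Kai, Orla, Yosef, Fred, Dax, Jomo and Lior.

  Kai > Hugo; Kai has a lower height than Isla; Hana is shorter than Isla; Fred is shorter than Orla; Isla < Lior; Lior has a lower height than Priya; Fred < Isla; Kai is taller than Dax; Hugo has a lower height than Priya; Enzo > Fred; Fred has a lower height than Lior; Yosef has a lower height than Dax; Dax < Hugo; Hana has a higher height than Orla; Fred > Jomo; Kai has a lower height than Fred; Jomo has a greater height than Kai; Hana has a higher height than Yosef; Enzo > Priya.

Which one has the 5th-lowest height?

The consecutive relations fix a unique order: Yosef < Dax < Hugo < Kai < Jomo < Fred < Orla < Hana < Isla < Lior < Priya < Enzo.
Counting 5 from the smallest end gives Jomo.

Jomo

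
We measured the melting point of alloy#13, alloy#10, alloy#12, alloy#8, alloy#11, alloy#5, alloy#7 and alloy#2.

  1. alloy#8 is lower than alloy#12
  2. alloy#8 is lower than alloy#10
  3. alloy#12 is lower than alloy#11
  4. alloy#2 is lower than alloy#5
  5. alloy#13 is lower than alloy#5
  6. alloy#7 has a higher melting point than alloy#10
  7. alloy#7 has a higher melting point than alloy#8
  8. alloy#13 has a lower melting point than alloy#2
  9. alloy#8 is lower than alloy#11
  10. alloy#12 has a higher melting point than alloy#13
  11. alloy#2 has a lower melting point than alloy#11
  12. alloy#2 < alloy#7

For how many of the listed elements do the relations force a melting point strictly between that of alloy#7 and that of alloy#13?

The relations place alloy#13 below alloy#7. An element lies strictly between them when it is forced above alloy#13 and also forced below alloy#7.
Above alloy#13: {alloy#2, alloy#12, alloy#11, alloy#5}. Below alloy#7: {alloy#8, alloy#2, alloy#10}.
Intersection: {alloy#2} — 1.

1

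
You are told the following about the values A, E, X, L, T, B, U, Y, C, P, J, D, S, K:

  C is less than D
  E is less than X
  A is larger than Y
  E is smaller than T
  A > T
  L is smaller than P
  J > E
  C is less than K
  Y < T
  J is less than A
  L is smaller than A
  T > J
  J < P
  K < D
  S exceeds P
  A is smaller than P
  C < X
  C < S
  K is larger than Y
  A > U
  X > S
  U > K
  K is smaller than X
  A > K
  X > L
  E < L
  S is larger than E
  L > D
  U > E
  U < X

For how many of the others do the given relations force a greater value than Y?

Directly above Y: K, T, A.
One step further: D, U, P, X (7 so far).
One step further: L, S (9 so far).
Nothing else is reachable above Y; 9 in all.

9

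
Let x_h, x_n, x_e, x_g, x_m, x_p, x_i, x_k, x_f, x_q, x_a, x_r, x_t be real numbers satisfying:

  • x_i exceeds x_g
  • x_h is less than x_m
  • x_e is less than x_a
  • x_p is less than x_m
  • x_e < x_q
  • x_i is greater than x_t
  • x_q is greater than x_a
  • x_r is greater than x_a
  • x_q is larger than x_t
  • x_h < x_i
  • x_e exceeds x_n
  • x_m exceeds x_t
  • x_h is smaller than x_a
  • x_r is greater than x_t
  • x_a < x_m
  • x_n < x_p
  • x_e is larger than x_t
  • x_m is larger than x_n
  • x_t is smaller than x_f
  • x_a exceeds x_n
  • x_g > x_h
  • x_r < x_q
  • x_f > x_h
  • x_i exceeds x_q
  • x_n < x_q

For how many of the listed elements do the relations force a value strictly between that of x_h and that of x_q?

Chaining upward from x_h reaches: x_a, x_g, x_r, x_i, x_f, x_m.
Chaining downward from x_q reaches: x_n, x_t, x_e, x_a, x_r.
Strictly between x_h and x_q are those in both lists: x_a, x_r — 2 elements.

2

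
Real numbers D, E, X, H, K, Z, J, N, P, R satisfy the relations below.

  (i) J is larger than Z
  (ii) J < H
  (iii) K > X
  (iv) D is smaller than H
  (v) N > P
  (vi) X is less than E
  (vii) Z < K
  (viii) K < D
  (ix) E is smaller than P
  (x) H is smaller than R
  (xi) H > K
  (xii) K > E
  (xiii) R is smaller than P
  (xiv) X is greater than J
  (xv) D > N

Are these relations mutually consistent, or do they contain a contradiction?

inconsistent

We have N < D stated directly, yet also D < H < R < P < N by chaining the others — so D < N. Contradiction.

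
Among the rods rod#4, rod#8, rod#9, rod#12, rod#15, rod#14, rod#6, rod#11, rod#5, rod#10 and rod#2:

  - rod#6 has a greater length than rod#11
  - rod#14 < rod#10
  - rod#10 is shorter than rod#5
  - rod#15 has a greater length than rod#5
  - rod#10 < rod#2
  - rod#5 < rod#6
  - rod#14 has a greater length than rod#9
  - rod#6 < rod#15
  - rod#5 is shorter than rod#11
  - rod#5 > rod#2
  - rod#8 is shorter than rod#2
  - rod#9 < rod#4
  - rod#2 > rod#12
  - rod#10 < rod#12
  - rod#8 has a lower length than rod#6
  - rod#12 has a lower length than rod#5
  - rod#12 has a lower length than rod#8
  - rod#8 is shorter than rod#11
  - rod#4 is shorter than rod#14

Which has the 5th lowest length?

rod#12

The consecutive relations fix a unique order: rod#9 < rod#4 < rod#14 < rod#10 < rod#12 < rod#8 < rod#2 < rod#5 < rod#11 < rod#6 < rod#15.
The 5th smallest is rod#12.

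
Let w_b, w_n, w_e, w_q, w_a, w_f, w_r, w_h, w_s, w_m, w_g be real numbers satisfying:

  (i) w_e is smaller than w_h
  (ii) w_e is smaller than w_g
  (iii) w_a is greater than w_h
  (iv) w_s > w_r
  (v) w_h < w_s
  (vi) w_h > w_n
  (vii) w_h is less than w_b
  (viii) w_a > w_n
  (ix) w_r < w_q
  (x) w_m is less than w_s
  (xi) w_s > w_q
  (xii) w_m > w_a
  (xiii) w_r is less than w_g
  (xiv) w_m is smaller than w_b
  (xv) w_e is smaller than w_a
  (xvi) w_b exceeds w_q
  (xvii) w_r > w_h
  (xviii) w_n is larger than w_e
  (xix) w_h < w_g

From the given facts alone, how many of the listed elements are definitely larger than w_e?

The elements the relations force above w_e are w_n, w_h, w_r, w_a, w_m, w_g, w_q, w_s, w_b — no chain reaches any other.
That is 9.

9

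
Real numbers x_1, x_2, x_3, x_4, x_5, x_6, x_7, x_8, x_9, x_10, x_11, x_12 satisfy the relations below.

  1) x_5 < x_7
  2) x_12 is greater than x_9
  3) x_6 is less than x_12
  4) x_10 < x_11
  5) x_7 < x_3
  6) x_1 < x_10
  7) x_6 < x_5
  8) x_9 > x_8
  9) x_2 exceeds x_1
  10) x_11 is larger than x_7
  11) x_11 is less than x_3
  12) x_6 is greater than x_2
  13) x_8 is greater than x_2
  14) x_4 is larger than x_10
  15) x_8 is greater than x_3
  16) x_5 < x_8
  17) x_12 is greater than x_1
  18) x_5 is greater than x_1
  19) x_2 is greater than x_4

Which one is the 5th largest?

x_11

Chaining the given pairs: x_1 < x_10 < x_4 < x_2 < x_6 < x_5 < x_7 < x_11 < x_3 < x_8 < x_9 < x_12.
Counting 5 from the largest end gives x_11.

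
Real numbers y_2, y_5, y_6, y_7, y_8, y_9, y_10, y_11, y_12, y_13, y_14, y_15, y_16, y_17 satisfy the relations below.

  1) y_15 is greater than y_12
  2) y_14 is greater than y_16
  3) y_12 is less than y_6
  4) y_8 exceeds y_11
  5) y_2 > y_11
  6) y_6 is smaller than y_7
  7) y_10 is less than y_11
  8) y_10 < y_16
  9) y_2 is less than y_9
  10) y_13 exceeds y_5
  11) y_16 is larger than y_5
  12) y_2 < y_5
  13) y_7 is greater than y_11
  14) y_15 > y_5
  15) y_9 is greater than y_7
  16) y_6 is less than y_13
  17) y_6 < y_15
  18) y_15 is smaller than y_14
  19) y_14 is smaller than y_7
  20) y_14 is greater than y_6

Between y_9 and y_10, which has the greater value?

y_9

Chaining the given relations: y_10 < y_11 < y_2 < y_5 < y_15 < y_14 < y_7 < y_9.
So y_10 < y_9; y_9 is the larger of the two.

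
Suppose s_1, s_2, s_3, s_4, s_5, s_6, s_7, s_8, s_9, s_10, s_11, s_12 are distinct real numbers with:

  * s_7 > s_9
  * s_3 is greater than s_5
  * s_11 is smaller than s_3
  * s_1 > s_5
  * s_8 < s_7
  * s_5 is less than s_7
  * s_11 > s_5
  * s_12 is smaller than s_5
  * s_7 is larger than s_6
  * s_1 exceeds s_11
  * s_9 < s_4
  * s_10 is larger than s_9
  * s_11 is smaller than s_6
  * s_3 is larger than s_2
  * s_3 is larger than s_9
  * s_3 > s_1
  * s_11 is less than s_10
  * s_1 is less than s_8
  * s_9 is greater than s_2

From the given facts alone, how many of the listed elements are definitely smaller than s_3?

6

Directly below s_3: s_5, s_2, s_11, s_9, s_1.
One step further: s_12 (6 so far).
Nothing else is reachable below s_3; 6 in all.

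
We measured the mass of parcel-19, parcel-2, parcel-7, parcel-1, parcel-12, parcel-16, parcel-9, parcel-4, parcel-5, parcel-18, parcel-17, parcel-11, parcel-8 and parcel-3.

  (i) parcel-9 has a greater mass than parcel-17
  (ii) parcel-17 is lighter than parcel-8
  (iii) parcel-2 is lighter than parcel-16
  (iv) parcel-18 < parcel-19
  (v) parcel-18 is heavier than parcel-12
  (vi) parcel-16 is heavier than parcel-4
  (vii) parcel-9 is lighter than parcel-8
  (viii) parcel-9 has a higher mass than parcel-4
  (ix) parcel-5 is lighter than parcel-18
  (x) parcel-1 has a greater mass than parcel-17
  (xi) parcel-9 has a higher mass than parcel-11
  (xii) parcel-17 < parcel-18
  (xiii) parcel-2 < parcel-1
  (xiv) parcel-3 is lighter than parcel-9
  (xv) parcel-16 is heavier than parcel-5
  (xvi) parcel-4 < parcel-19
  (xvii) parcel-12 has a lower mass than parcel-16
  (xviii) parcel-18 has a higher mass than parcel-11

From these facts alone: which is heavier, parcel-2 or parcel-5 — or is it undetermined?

undetermined

Following every chain through parcel-2: above parcel-2 we get parcel-1, parcel-16.
parcel-5 is not reached, and no chain runs the other way from parcel-5 to parcel-2.
So the given relations leave the order of parcel-2 and parcel-5 undetermined.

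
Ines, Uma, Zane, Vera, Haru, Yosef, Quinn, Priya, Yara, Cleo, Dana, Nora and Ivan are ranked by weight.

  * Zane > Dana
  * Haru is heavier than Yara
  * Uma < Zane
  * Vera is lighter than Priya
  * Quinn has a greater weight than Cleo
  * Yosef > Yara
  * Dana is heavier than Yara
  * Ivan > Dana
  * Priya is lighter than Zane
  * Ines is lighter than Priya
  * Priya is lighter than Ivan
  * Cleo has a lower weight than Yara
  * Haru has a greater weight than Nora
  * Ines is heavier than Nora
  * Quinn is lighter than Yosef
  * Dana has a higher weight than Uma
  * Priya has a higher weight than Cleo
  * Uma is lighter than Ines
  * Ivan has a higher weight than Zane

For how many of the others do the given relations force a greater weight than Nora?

Directly above Nora: Ines, Haru.
One step further: Priya (3 so far).
One step further: Zane, Ivan (5 so far).
Nothing else is reachable above Nora; 5 in all.

5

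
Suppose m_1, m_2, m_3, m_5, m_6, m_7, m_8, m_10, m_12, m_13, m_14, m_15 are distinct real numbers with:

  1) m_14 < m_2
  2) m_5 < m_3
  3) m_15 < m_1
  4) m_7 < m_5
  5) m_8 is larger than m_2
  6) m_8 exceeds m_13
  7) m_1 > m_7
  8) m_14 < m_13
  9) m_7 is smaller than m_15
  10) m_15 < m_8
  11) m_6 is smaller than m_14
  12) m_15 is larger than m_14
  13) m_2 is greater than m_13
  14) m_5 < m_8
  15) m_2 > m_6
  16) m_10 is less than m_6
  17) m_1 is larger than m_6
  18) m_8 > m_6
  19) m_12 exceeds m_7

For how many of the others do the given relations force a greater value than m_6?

The elements the relations force above m_6 are m_14, m_13, m_2, m_15, m_1, m_8 — no chain reaches any other.
That is 6.

6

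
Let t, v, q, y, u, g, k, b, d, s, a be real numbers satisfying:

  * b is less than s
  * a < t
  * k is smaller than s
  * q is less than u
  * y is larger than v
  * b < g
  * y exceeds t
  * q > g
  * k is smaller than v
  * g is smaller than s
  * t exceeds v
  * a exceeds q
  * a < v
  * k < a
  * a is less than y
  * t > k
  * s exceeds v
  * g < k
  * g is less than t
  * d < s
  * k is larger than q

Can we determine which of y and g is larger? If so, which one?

Chaining the given relations: g < q < k < a < v < y.
So y is larger.

y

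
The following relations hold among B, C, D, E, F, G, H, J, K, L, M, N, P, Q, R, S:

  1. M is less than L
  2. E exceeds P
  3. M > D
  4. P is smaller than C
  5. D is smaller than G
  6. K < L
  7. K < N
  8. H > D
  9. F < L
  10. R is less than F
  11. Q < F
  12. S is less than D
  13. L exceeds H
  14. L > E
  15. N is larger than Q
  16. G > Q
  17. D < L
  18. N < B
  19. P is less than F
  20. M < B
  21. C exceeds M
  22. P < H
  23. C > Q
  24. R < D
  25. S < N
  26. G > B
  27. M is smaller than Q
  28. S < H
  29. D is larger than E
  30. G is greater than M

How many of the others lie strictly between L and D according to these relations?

Chaining upward from D reaches: M, H, Q, C, N, F, B, G.
Chaining downward from L reaches: P, S, R, E, M, H, K, Q, F.
Strictly between D and L are those in both lists: M, H, Q, F — 4 elements.

4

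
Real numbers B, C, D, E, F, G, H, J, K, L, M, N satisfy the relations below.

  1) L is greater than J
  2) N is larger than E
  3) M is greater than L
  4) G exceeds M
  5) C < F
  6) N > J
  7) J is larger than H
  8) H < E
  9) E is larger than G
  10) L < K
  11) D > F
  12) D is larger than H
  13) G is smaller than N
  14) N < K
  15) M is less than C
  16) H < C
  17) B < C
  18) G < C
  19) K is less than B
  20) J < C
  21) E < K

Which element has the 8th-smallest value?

K

The consecutive relations fix a unique order: H < J < L < M < G < E < N < K < B < C < F < D.
The 8th smallest is K.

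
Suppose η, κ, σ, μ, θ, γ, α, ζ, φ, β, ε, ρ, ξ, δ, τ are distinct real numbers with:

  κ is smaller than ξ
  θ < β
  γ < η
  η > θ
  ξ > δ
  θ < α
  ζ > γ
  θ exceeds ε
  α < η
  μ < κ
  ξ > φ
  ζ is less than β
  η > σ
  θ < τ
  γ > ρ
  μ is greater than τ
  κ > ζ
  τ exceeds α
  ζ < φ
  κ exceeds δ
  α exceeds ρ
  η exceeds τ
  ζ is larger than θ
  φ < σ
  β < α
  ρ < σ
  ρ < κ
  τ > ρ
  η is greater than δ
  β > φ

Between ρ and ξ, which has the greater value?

ξ

ρ < γ < ζ < φ < β < α < τ < μ < κ < ξ, by transitivity through γ, ζ, φ, β, α, τ, μ, κ.
So ρ < ξ; ξ is the larger of the two.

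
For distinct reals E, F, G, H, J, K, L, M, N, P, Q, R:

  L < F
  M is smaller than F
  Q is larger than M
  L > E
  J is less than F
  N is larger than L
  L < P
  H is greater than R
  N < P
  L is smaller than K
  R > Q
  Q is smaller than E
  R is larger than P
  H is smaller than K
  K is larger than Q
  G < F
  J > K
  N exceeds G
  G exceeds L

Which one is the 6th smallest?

N

Piecing the relations together gives one ordering: M < Q < E < L < G < N < P < R < H < K < J < F.
The 6th smallest is N.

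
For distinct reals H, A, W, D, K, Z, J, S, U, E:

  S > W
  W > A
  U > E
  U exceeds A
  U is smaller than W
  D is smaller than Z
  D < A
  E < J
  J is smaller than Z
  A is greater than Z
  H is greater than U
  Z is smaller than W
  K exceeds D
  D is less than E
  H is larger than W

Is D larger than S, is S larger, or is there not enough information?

S

Link the given pairs in sequence: D < E; E < J; J < Z; Z < A; A < U; U < W; W < S.
Together: D < E < J < Z < A < U < W < S.
So S is larger.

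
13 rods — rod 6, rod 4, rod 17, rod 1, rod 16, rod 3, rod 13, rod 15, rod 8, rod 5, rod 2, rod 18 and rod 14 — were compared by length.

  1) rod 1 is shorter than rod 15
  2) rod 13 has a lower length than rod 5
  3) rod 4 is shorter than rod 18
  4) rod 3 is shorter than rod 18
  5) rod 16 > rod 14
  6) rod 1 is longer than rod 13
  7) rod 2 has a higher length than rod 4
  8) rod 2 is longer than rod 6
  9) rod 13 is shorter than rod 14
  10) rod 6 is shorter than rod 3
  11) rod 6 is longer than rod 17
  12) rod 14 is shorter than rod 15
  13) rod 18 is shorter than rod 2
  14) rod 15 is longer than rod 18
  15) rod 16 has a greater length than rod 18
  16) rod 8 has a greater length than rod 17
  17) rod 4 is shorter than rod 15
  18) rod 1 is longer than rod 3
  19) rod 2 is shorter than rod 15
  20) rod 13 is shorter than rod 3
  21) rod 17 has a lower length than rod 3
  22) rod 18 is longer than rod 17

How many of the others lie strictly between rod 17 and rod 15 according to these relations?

Chaining upward from rod 17 reaches: rod 6, rod 3, rod 8, rod 18, rod 1, rod 2, rod 16.
Chaining downward from rod 15 reaches: rod 4, rod 6, rod 13, rod 3, rod 18, rod 1, rod 2, rod 14.
Strictly between rod 17 and rod 15 are those in both lists: rod 6, rod 3, rod 18, rod 1, rod 2 — 5 elements.

5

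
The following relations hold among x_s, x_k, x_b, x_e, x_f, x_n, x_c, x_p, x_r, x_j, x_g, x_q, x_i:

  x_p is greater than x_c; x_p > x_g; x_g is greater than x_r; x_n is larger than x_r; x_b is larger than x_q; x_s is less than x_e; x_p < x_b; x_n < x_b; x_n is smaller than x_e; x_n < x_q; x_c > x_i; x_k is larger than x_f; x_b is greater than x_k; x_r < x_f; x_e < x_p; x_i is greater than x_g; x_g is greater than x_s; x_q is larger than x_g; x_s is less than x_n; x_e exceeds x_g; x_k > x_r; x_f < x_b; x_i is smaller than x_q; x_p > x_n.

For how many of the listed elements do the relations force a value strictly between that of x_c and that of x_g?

The relations place x_g below x_c. An element lies strictly between them when it is forced above x_g and also forced below x_c.
Above x_g: {x_i, x_q, x_e, x_p, x_b}. Below x_c: {x_s, x_r, x_i}.
Intersection: {x_i} — 1.

1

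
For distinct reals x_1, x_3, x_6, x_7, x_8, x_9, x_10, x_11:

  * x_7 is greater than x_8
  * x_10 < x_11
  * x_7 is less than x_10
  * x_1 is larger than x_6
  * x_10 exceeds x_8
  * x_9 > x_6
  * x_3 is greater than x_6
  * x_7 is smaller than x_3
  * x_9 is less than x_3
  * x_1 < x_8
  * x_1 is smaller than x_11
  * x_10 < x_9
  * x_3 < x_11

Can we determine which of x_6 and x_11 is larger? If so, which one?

x_11

The relevant relations are x_6 < x_1; x_1 < x_8; x_8 < x_7; x_7 < x_10; x_10 < x_9; x_9 < x_3; x_3 < x_11.
Together: x_6 < x_1 < x_8 < x_7 < x_10 < x_9 < x_3 < x_11.
So x_11 is larger.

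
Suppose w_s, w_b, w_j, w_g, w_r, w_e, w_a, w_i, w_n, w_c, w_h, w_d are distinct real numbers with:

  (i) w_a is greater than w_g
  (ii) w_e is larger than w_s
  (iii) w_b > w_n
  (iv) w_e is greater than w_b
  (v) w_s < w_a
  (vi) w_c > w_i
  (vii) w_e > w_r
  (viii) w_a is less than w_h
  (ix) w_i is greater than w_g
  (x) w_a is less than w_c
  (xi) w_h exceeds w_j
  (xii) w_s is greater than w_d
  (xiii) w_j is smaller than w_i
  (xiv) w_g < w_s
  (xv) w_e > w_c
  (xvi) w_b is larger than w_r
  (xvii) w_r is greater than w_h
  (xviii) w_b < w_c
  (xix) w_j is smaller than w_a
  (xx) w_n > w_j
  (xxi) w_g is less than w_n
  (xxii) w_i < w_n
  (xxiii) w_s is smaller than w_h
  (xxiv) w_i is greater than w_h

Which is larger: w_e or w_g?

Following the relations from w_g: w_g < w_s < w_a < w_h < w_i < w_n < w_b < w_c < w_e.
So w_g < w_e; w_e is the larger of the two.

w_e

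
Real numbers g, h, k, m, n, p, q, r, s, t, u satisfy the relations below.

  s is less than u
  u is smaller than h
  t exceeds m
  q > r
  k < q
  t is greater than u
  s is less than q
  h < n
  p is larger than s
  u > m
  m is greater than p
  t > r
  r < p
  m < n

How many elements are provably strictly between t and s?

3

The relations place s below t. An element lies strictly between them when it is forced above s and also forced below t.
Above s: {p, m, q, u, h, n}. Below t: {r, p, m, u}.
Intersection: {p, m, u} — 3.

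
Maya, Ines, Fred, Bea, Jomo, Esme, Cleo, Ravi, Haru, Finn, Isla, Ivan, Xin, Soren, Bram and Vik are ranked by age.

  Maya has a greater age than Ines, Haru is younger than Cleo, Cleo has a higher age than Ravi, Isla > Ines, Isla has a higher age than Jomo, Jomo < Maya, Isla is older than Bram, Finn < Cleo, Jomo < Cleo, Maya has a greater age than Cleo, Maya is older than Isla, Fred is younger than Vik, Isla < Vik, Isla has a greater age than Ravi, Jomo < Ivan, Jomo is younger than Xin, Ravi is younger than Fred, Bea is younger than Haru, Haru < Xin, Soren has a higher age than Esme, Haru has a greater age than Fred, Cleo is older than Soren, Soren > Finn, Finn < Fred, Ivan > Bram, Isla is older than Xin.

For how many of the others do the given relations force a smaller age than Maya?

From Maya the given relations immediately reach Ines, Jomo, Isla, Cleo.
From those, Bram, Finn, Ravi, Haru, Xin, Soren — 10 in total.
From those, Esme, Bea, Fred — 13 in total.
No other element is forced below Maya by the given relations, so the count is 13.

13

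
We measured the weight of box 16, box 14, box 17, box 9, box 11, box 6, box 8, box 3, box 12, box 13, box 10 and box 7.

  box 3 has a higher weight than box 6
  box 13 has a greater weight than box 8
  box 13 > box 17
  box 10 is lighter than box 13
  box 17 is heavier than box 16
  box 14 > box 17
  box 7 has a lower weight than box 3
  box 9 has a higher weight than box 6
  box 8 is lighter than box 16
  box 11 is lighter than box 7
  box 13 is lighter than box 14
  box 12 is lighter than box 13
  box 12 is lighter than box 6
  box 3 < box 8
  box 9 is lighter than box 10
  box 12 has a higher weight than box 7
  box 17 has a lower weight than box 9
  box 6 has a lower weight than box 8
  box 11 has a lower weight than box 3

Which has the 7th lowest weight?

The consecutive relations fix a unique order: box 11 < box 7 < box 12 < box 6 < box 3 < box 8 < box 16 < box 17 < box 9 < box 10 < box 13 < box 14.
The 7th smallest is box 16.

box 16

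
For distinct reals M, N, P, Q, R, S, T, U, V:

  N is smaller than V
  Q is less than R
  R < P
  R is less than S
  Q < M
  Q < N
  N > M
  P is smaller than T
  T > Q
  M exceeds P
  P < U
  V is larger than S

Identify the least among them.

R is not least since Q < R; P is not least since R < P; M is not least since Q < M; N is not least since Q < N; T is not least since Q < T; S is not least since R < S; V is not least since S < V; U is not least since P < U.
Only Q has nothing below it, so Q is the least.

Q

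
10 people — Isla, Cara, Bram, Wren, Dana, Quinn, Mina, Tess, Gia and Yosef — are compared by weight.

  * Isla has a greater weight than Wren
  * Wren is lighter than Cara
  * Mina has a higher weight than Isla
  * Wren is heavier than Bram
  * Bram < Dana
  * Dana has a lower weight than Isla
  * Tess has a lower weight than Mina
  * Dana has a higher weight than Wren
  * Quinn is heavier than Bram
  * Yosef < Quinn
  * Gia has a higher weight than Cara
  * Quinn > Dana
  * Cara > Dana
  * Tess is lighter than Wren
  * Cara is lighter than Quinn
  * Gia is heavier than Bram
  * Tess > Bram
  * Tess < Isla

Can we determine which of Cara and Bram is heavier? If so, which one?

The relevant relations are Bram < Tess; Tess < Wren; Wren < Dana; Dana < Cara.
Chaining these gives Bram < Tess < Wren < Dana < Cara.
So Cara is heavier.

Cara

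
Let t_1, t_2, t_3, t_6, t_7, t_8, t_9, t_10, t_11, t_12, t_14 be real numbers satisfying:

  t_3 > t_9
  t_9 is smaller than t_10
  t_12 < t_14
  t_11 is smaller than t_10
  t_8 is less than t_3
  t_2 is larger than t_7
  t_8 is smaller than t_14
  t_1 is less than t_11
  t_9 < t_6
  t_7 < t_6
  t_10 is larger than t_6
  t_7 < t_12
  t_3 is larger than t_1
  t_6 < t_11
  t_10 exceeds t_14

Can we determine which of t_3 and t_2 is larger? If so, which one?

Following every chain through t_2: below t_2 we get t_7.
t_3 is not reached, and no chain runs the other way from t_3 to t_2.
So the given relations leave the order of t_2 and t_3 undetermined.

undetermined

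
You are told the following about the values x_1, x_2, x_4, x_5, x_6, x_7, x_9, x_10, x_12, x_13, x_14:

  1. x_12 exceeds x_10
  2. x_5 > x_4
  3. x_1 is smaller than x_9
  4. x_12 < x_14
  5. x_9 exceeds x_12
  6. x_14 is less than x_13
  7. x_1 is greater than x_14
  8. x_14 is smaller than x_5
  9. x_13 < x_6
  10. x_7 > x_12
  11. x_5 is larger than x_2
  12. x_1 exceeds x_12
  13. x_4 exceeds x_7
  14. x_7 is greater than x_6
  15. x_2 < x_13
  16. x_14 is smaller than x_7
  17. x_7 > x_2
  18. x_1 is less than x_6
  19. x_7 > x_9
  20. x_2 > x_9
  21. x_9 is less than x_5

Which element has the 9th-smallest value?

Piecing the relations together gives one ordering: x_10 < x_12 < x_14 < x_1 < x_9 < x_2 < x_13 < x_6 < x_7 < x_4 < x_5.
Counting 9 from the smallest end gives x_7.

x_7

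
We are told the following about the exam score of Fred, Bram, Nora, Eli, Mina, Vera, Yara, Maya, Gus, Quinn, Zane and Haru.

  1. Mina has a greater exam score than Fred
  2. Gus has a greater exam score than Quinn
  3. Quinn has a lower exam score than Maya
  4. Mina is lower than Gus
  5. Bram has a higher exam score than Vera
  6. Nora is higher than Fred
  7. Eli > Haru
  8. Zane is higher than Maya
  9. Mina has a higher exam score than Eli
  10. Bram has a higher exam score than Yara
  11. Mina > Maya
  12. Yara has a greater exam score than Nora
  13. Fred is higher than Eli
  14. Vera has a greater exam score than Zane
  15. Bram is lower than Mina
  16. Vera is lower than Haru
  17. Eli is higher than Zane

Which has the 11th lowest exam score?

The consecutive relations fix a unique order: Quinn < Maya < Zane < Vera < Haru < Eli < Fred < Nora < Yara < Bram < Mina < Gus.
The 11th smallest is Mina.

Mina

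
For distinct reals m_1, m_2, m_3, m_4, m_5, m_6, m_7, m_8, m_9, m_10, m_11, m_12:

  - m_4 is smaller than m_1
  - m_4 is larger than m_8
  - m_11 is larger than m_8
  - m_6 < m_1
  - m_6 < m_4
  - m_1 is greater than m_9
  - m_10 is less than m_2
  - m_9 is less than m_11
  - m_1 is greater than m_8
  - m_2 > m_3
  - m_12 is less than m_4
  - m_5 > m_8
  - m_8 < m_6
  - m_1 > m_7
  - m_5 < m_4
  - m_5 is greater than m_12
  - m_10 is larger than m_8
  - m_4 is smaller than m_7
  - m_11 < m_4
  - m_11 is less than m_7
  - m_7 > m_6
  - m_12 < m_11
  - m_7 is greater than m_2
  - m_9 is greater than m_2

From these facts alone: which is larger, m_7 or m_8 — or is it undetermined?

m_7

Link the given pairs in sequence: m_8 < m_10; m_10 < m_2; m_2 < m_9; m_9 < m_11; m_11 < m_4; m_4 < m_7.
Together: m_8 < m_10 < m_2 < m_9 < m_11 < m_4 < m_7.
So m_7 is larger.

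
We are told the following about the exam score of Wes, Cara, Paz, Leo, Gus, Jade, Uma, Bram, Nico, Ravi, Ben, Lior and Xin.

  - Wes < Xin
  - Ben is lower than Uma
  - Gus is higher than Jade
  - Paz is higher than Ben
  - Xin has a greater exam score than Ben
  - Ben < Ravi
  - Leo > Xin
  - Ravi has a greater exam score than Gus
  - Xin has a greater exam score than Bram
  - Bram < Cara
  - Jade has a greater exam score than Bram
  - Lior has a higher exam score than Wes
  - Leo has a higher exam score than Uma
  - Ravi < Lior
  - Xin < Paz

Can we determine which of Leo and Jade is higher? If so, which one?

undetermined

Following every chain through Jade: above Jade we get Gus, Ravi, Lior; below Jade we get Bram.
Leo is not reached, and no chain runs the other way from Leo to Jade.
So the given relations leave the order of Jade and Leo undetermined.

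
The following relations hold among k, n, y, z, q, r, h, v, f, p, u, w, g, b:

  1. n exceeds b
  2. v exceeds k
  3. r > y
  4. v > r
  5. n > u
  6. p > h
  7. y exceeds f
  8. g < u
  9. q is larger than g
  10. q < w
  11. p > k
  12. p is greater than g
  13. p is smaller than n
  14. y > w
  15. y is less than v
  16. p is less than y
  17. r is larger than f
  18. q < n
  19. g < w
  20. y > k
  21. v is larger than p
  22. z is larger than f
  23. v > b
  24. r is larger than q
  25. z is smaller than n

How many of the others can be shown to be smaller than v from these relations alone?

10

From v the given relations immediately reach b, k, p, y, r.
From those, f, g, h, q, w — 10 in total.
Nothing else is reachable below v; 10 in all.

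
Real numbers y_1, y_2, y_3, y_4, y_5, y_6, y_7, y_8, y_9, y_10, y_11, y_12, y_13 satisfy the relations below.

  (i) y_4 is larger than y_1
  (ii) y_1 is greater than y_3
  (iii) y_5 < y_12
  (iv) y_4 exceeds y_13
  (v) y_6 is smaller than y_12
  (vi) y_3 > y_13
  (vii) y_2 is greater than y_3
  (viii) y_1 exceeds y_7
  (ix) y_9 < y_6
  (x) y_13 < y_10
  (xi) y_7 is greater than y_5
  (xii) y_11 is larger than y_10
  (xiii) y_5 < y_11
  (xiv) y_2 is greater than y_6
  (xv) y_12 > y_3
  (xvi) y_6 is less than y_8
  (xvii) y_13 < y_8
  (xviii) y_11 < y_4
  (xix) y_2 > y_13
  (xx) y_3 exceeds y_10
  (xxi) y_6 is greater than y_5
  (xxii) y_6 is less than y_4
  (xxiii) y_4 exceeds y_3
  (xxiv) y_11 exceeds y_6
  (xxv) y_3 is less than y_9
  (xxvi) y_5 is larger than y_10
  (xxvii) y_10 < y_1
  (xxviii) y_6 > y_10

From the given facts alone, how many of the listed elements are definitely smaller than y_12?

6

The elements the relations force below y_12 are y_13, y_10, y_5, y_3, y_9, y_6 — no chain reaches any other.
That is 6.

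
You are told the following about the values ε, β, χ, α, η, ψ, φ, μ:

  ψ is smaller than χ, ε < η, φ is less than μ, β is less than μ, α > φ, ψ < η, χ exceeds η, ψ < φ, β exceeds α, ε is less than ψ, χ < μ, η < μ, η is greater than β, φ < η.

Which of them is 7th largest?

The consecutive relations fix a unique order: ε < ψ < φ < α < β < η < χ < μ.
The 7th largest is ψ.

ψ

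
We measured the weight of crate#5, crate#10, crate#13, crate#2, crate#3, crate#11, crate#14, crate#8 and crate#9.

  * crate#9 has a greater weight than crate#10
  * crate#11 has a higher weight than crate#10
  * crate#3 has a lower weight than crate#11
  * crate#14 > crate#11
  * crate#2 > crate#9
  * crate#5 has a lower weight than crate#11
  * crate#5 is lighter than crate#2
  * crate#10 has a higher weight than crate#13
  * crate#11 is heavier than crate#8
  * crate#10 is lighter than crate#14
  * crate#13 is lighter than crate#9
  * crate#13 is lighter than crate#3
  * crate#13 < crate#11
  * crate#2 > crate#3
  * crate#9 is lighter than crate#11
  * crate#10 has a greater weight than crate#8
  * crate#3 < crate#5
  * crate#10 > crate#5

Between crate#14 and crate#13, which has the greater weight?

crate#14

crate#13 < crate#3 and crate#3 < crate#5 give crate#13 < crate#5.
Then crate#5 < crate#10 extends the chain to crate#10.
Then crate#10 < crate#9 extends the chain to crate#9.
Then crate#9 < crate#11 extends the chain to crate#11.
Then crate#11 < crate#14 extends the chain to crate#14.
So crate#13 < crate#14; crate#14 is the heavier of the two.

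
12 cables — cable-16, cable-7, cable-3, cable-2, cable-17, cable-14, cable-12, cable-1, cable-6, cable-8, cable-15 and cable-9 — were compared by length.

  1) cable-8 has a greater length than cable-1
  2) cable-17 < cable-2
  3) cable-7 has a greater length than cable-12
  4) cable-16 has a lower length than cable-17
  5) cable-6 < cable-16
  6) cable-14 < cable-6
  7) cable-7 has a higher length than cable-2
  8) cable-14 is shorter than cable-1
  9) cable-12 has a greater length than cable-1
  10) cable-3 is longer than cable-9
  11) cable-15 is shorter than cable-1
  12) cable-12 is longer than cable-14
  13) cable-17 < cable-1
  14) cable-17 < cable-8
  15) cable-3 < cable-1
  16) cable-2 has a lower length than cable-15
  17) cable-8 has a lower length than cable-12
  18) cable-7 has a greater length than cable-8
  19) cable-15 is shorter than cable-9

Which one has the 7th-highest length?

cable-15

Piecing the relations together gives one ordering: cable-14 < cable-6 < cable-16 < cable-17 < cable-2 < cable-15 < cable-9 < cable-3 < cable-1 < cable-8 < cable-12 < cable-7.
Counting 7 from the largest end gives cable-15.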